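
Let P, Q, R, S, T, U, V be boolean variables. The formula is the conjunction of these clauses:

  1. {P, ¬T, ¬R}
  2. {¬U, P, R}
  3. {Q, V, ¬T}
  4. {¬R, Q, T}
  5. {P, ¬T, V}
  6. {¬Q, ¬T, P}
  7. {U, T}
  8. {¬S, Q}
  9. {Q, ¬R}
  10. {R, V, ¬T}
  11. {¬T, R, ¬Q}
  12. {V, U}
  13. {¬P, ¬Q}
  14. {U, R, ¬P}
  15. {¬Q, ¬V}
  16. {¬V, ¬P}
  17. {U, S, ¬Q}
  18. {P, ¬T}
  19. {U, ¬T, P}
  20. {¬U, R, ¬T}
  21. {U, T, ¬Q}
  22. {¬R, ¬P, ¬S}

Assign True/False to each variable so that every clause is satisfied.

Branch on P: take P = False.
  then T is forced to False.
  then U is forced to True.
  then R is forced to True.
  then Q is forced to True.
  then V is forced to False.
S is now unconstrained; take S = False.
Every clause has at least one true literal under this assignment.

P=False  Q=True  R=True  S=False  T=False  U=True  V=False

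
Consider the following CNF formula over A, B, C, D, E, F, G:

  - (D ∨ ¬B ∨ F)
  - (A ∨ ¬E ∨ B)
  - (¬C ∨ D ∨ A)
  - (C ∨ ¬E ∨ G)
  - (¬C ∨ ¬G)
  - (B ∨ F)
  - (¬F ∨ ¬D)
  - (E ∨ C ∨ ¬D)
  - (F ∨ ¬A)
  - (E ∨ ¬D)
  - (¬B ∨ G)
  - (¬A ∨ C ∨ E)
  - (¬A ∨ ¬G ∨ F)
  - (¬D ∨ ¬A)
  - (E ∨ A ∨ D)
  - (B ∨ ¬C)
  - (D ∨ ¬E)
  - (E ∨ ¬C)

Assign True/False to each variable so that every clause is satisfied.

Set A = False and propagate.
Set B = True and propagate.
  then G is forced to True.
  then C is forced to False.
For the remaining variables, D = True, E = True, F = False works.
Every clause has at least one true literal under this assignment.

A=F, B=T, C=F, D=T, E=T, F=F, G=T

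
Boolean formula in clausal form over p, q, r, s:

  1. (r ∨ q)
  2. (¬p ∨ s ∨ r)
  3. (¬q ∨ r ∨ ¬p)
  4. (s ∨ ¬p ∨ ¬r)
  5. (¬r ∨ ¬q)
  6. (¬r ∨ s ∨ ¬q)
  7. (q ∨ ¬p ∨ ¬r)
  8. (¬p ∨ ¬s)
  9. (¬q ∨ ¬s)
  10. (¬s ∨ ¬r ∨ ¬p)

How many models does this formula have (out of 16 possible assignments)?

3

Satisfying assignments:
  p=F q=F r=T s=F
  p=F q=F r=T s=T
  p=F q=T r=F s=F
That's 3 in total.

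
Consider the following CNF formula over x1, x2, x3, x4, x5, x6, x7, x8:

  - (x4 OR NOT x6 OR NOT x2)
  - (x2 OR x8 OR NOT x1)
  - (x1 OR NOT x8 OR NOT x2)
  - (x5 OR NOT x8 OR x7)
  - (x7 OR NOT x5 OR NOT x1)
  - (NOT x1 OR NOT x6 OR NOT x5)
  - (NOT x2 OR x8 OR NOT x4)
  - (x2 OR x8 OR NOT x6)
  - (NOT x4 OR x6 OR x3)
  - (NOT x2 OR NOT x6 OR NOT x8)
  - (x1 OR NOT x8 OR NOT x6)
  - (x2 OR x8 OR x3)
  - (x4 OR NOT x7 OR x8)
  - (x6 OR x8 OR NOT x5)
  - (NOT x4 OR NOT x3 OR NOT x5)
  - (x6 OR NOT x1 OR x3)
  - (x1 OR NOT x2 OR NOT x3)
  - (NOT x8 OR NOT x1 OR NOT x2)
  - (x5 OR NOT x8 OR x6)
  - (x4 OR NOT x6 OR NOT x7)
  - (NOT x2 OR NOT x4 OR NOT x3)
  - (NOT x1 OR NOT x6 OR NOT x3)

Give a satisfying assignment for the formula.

x1=0, x2=0, x3=1, x4=0, x5=1, x6=0, x7=1, x8=1

Set x1 = False and propagate.
Set x2 = False and propagate.
Set x3 = True and propagate.
For the remaining variables, x4 = False, x5 = True, x6 = False, x7 = True, x8 = True works.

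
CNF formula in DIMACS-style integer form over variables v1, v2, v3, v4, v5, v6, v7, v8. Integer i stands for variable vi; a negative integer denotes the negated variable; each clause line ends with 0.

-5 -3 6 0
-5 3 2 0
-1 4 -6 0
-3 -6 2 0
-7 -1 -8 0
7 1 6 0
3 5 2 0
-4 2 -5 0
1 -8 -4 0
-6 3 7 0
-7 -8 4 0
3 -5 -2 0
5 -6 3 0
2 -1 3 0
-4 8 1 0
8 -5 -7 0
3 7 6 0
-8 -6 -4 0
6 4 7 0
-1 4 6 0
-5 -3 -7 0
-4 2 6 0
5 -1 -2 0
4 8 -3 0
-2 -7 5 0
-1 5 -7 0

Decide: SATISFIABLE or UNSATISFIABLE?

Branch on v1: take v1 = True.
Set v2 = True and propagate.
  then v5 is forced to True.
  then v3 is forced to True.
  then v6 is forced to True.
  then v4 is forced to True.
  then v8 is forced to False.
  then v7 is forced to False.
Every clause has at least one true literal under this assignment.
So v1=T, v2=T, v3=T, v4=T, v5=T, v6=T, v7=F, v8=F is a satisfying assignment.

SATISFIABLE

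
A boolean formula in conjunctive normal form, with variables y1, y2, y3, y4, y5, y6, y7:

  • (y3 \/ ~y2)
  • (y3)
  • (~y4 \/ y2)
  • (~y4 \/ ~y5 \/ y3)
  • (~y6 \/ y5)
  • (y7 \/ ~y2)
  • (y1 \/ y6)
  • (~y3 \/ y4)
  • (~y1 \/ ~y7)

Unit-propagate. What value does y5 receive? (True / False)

True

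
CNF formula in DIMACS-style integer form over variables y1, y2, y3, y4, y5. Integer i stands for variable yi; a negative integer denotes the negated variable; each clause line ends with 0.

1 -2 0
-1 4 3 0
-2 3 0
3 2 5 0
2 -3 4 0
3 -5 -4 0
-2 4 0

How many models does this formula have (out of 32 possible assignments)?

Case analysis on y2 and y3:
  y2=1, y3=1: remaining (y1,y4,y5) ∈ {(1,1,0); (1,1,1)} — 2.
  y2=1, y3=0: a clause becomes empty — 0.
  y2=0, y3=1: remaining (y1,y4,y5) ∈ {(0,1,0); (0,1,1); (1,1,0); (1,1,1)} — 4.
  y2=0, y3=0: remaining (y1,y4,y5) ∈ {(0,0,1)} — 1.
Total: 2 + 0 + 4 + 1 = 7.

7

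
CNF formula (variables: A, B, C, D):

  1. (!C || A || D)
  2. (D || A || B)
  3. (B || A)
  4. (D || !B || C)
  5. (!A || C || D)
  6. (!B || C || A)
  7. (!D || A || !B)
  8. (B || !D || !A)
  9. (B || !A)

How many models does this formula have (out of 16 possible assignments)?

3

The models are:
  A=1 B=1 C=0 D=1
  A=1 B=1 C=1 D=0
  A=1 B=1 C=1 D=1
Count: 3.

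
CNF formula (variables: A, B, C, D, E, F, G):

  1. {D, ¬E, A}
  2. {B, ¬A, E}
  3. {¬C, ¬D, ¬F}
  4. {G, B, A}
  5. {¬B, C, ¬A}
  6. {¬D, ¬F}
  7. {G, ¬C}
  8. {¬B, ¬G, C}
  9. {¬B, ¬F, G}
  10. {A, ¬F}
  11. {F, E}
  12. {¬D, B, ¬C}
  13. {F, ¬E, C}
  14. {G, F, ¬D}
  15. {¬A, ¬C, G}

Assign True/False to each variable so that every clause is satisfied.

A = T, B = T, C = T, D = T, E = T, F = F, G = T

Set A = True and propagate.
The remaining clauses are satisfied by B = True, C = True, D = True, E = True, F = False, G = True.
Every clause has at least one true literal under this assignment.
Check each clause:
  1. {¬E, D, A} — A is true.
  2. {B, E, ¬A} — B is true.
  3. {¬F, ¬D, ¬C} — ¬F is true.
  4. {G, B, A} — A is true.
  5. {¬B, C, ¬A} — C is true.
  6. {¬F, ¬D} — ¬F is true.
  7. {¬C, G} — G is true.
  8. {C, ¬B, ¬G} — C is true.
  9. {G, ¬F, ¬B} — ¬F is true.
  10. {A, ¬F} — A is true.
  11. {F, E} — E is true.
  12. {B, ¬C, ¬D} — B is true.
  13. {C, ¬E, F} — C is true.
  14. {F, G, ¬D} — G is true.
  15. {G, ¬A, ¬C} — G is true.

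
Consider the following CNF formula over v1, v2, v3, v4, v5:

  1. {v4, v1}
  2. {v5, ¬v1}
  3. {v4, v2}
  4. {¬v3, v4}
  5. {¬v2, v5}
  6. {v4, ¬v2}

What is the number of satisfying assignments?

10

Split on v4, then v2.
  v4=1, v2=1: remaining (v1,v3,v5) ∈ {(0,0,1); (0,1,1); (1,0,1); (1,1,1)} — 4.
  v4=1, v2=0: v3 free; 3 ways for (v1,v5) × 2^1 = 6.
  v4=0, v2=1: a clause becomes empty — 0.
  v4=0, v2=0: a clause becomes empty — 0.
Total: 4 + 6 + 0 + 0 = 10.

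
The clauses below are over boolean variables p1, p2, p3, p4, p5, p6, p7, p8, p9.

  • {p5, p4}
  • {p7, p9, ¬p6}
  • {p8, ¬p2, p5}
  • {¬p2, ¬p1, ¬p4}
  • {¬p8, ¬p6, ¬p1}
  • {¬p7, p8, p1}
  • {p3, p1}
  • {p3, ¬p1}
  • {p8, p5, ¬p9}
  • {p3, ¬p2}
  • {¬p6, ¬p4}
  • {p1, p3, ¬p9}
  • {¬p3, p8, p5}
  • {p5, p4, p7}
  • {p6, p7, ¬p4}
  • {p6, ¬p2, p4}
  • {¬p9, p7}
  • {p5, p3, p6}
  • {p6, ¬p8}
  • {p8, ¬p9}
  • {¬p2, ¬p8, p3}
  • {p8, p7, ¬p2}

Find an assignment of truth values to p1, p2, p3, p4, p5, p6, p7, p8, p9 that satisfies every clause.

Pure literal: p2 appears only negated; assign p2 = False.
Pure literal: p5 appears only positively; assign p5 = True.
Set p1 = False and propagate.
  then p3 is forced to True.
Branch on p4: take p4 = False.
For the remaining variables, p6 = False, p7 = False, p8 = False, p9 = False works.

p1=F, p2=F, p3=T, p4=F, p5=T, p6=F, p7=F, p8=F, p9=F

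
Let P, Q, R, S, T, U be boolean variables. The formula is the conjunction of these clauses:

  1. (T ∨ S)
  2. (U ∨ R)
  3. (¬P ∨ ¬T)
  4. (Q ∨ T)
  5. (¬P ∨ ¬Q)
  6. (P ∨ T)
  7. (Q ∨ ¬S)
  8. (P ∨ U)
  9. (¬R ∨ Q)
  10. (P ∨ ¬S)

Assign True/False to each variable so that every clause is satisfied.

U occurs only positively in the remaining clauses — set U = True.
Set P = False and propagate.
  then T is forced to True.
  then S is forced to False.
Branch on Q: take Q = False.
  then R is forced to False.
Every clause has at least one true literal under this assignment.

P=F, Q=F, R=F, S=F, T=T, U=T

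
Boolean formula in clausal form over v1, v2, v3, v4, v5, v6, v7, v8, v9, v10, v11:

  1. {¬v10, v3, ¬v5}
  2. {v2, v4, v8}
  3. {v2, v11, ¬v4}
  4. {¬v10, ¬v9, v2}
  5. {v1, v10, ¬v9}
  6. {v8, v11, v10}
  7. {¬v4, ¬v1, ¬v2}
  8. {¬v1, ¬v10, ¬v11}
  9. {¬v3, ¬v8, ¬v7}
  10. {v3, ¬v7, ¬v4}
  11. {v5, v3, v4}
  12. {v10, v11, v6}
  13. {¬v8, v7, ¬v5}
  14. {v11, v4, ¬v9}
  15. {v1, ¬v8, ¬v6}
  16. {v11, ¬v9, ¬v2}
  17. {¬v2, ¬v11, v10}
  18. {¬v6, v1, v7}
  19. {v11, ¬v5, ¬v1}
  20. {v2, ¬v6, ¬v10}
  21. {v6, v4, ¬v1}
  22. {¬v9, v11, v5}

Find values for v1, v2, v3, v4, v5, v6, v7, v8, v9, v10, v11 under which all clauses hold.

Pure literal: v9 appears only negated; assign v9 = False.
Set v1 = False and propagate.
For the remaining variables, v2 = False, v3 = True, v4 = True, v5 = True, v6 = False, v7 = True, v8 = False, v10 = False, v11 = True works.

v1 = F, v2 = F, v3 = T, v4 = T, v5 = T, v6 = F, v7 = T, v8 = F, v9 = F, v10 = F, v11 = T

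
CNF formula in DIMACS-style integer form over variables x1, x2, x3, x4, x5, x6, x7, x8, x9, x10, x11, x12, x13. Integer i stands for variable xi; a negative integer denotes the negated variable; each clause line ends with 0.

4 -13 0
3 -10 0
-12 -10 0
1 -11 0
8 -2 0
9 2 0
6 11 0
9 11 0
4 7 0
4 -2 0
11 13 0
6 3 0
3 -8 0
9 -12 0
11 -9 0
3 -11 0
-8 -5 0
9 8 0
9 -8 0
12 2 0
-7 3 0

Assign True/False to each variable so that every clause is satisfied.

x1=T, x2=T, x3=T, x4=T, x5=F, x6=F, x7=F, x8=T, x9=T, x10=F, x11=T, x12=T, x13=F

x1 occurs only positively in the remaining clauses — set x1 = True.
x3 occurs only positively in the remaining clauses — set x3 = True.
Set x2 = True and propagate.
  then x8 is forced to True.
  then x4 is forced to True.
  then x5 is forced to False.
  then x9 is forced to True.
  then x11 is forced to True.
For the remaining variables, x6 = False, x7 = False, x10 = False, x12 = True, x13 = False works.
Every clause has at least one true literal under this assignment.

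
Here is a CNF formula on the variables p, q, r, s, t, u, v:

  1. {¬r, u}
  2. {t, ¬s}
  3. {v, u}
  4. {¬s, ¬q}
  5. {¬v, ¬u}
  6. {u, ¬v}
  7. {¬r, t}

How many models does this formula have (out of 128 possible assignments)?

Split on u, then v.
  u=1, v=1: a clause becomes empty — 0.
  u=1, v=0: p free; 8 ways for (q,r,s,t) × 2^1 = 16.
  u=0, v=1: a clause becomes empty — 0.
  u=0, v=0: a clause becomes empty — 0.
Total: 0 + 16 + 0 + 0 = 16.

16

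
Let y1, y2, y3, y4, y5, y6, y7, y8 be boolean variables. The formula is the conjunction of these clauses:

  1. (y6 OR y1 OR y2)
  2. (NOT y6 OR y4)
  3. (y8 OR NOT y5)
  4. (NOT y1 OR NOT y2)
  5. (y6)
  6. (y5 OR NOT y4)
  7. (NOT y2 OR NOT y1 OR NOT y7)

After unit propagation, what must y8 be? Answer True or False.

(y6) is a unit clause: y6 = True.
In (NOT y6 OR y4), NOT y6 is now false; y4 must hold, so y4 = True.
From (NOT y4 OR y5) and y4 = True: y5 = True.
(y8 OR NOT y5) with y5 = True leaves only y8, so y8 = True.

True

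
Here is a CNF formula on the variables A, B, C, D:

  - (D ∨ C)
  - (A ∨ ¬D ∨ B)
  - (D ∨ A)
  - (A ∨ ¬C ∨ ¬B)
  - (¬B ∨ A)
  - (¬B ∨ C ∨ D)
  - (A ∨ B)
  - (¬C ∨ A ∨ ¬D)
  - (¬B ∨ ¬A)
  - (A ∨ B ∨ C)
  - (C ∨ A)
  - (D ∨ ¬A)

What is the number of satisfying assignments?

2

The models are:
  A=1 B=0 C=0 D=1
  A=1 B=0 C=1 D=1
That's 2 in total.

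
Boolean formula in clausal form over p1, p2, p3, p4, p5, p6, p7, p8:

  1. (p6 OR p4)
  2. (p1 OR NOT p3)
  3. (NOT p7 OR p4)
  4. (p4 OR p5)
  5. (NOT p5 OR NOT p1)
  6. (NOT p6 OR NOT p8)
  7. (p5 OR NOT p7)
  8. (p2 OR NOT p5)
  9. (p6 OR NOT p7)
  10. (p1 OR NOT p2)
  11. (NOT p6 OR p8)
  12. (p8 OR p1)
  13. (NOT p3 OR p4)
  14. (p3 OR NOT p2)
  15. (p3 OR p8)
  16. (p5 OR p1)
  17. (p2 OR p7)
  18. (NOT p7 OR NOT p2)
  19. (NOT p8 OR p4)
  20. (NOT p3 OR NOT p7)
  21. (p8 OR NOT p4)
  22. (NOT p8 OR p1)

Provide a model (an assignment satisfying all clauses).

p1=T, p2=T, p3=T, p4=T, p5=F, p6=F, p7=F, p8=T

Try p1 = True.
  then p5 is forced to False.
  then p4 is forced to True.
  then p7 is forced to False.
  then p2 is forced to True.
  then p3 is forced to True.
  then p8 is forced to True.
  then p6 is forced to False.
Every clause has at least one true literal under this assignment.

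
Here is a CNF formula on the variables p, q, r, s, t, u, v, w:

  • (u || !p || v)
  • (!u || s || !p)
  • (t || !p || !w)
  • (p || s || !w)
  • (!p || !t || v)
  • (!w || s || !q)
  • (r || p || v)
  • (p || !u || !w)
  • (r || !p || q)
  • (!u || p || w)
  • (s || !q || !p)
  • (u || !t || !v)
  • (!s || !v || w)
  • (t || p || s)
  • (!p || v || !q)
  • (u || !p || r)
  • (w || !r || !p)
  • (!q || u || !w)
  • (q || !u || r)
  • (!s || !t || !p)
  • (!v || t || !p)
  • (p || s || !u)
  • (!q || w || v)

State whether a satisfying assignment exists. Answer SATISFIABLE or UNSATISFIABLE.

Branch on p: take p = False.
Try q = False.
The remaining clauses are satisfied by r = True, s = True, t = False, u = False, v = False, w = False.
So p=F, q=F, r=T, s=T, t=F, u=F, v=F, w=F is a satisfying assignment.

SATISFIABLE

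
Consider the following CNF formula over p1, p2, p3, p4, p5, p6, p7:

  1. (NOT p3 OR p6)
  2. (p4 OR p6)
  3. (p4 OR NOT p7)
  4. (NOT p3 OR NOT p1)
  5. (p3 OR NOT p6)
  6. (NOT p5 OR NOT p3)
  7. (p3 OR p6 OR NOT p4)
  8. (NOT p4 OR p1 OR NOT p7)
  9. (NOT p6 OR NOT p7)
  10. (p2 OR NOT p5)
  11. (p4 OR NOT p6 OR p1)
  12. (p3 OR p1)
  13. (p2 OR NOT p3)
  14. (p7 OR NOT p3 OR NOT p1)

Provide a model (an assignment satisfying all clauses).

p1=False, p2=True, p3=True, p4=True, p5=False, p6=True, p7=False

p2 occurs only positively in the remaining clauses — set p2 = True.
Pure literal: p5 appears only negated; assign p5 = False.
Branch on p1: take p1 = False.
  then p3 is forced to True.
  then p6 is forced to True.
  then p7 is forced to False.
  then p4 is forced to True.
Check each clause:
  1. (NOT p3 OR p6) — p6 is true.
  2. (p6 OR p4) — p4 is true.
  3. (p4 OR NOT p7) — NOT p7 is true.
  4. (NOT p1 OR NOT p3) — NOT p1 is true.
  5. (NOT p6 OR p3) — p3 is true.
  6. (NOT p5 OR NOT p3) — NOT p5 is true.
  7. (p6 OR NOT p4 OR p3) — p3 is true.
  8. (NOT p7 OR NOT p4 OR p1) — NOT p7 is true.
  9. (NOT p6 OR NOT p7) — NOT p7 is true.
  10. (NOT p5 OR p2) — p2 is true.
  11. (p1 OR p4 OR NOT p6) — p4 is true.
  12. (p1 OR p3) — p3 is true.
  13. (p2 OR NOT p3) — p2 is true.
  14. (NOT p3 OR NOT p1 OR p7) — NOT p1 is true.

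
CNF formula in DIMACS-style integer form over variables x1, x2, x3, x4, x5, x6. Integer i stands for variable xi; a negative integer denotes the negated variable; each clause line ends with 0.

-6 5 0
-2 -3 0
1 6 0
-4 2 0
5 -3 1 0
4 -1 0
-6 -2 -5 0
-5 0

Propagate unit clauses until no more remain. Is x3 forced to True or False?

Unit clause (~x5) sets x5 = False.
In (~x6 | x5), x5 is now false; ~x6 must hold, so x6 = False.
In (x1 | x6), x6 is now false; x1 must hold, so x1 = True.
From (~x1 | x4) and x1 = True: x4 = True.
(~x4 | x2) with x4 = True leaves only x2, so x2 = True.
In (~x2 | ~x3), ~x2 is now false; ~x3 must hold, so x3 = False.

False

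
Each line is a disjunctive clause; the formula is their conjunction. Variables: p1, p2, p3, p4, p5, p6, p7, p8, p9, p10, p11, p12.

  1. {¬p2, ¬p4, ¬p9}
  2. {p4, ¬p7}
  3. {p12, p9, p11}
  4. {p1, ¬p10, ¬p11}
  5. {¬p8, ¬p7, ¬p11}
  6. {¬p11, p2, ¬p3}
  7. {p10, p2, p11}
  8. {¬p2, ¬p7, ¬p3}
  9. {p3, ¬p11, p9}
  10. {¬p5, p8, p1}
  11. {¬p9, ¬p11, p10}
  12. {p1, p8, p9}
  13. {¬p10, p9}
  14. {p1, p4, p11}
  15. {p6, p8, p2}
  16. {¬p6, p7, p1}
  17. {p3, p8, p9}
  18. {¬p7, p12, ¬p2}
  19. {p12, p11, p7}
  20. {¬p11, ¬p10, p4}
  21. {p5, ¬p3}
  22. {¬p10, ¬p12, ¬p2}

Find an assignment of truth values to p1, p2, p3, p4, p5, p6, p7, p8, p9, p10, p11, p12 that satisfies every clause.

p1 = T, p2 = F, p3 = F, p4 = T, p5 = T, p6 = T, p7 = F, p8 = F, p9 = T, p10 = T, p11 = F, p12 = T

p1 occurs only positively in the remaining clauses — set p1 = True.
Branch on p2: take p2 = False.
The remaining clauses are satisfied by p3 = False, p4 = True, p5 = True, p6 = True, p7 = False, p8 = False, p9 = True, p10 = True, p11 = False, p12 = True.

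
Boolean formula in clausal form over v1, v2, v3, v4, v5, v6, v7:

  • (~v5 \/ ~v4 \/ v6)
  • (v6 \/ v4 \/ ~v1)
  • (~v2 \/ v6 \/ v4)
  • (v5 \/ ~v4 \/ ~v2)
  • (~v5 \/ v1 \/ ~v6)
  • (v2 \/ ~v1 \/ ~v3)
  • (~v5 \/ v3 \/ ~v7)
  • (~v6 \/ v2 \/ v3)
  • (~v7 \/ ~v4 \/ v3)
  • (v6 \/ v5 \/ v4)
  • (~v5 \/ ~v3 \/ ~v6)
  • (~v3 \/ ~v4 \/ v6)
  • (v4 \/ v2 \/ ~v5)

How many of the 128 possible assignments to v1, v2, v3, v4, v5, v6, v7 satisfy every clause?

Case analysis on v4 and v6:
  v4=T, v6=T: remaining (v1,v2,v3,v5,v7) ∈ {(F,F,T,F,F); (F,F,T,F,T); (T,T,F,T,F)} — 3.
  v4=T, v6=F: remaining (v1,v2,v3,v5,v7) ∈ {(F,F,F,F,F); (T,F,F,F,F)} — 2.
  v4=F, v6=T: 11 of the 32 assignments to (v1,v2,v3,v5,v7) work.
  v4=F, v6=F: a clause becomes empty — 0.
Total: 3 + 2 + 11 + 0 = 16.

16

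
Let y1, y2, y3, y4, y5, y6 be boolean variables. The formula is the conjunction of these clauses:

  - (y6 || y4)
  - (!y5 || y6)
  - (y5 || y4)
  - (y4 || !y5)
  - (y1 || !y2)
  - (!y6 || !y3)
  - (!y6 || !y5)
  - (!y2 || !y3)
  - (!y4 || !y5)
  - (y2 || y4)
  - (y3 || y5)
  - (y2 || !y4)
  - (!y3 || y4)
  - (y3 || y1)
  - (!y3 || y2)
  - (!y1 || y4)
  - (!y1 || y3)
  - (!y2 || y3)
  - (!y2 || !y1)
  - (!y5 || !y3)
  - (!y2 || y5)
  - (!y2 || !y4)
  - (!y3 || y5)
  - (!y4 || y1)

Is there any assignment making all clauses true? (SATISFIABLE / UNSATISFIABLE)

y3 = True:
  propagation gives y6=False, y4=True, y5=False; an empty clause results — contradiction.
y3 = False:
  propagation gives y5=True, y6=True; an empty clause results — contradiction.
Every branch closes, so no satisfying assignment exists.

UNSATISFIABLE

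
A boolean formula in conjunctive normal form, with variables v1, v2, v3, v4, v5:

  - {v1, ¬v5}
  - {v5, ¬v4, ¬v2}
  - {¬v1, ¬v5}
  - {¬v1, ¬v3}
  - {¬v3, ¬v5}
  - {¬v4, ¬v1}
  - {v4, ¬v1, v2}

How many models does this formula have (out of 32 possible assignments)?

7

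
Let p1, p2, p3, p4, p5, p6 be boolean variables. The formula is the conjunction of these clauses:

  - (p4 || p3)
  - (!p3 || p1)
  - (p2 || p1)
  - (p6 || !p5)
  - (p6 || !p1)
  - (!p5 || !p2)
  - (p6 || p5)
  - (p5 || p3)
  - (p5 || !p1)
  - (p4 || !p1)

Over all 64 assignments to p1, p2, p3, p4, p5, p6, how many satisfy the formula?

2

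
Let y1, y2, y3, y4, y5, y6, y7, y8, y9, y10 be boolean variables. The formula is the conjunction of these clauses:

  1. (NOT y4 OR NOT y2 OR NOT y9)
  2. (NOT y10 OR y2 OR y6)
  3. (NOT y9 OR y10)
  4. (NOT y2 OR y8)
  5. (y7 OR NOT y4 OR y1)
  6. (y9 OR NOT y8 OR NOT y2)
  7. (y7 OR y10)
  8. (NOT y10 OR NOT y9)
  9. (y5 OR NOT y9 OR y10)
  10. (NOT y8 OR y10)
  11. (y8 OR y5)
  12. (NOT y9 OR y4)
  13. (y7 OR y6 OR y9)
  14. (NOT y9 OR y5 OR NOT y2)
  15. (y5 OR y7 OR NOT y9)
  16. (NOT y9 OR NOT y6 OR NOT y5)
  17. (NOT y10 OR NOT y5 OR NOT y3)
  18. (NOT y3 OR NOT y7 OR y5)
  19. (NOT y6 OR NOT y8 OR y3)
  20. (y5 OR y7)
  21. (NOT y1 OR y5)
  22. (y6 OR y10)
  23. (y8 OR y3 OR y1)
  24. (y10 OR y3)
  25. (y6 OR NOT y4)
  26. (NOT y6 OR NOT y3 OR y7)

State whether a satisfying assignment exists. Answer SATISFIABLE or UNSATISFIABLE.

Set y1 = True and propagate.
  then y5 is forced to True.
Branch on y2: take y2 = False.
Set y3 = True and propagate.
  then y10 is forced to False.
  then y9 is forced to False.
  then y7 is forced to True.
  then y8 is forced to False.
  then y6 is forced to True.
y4 is now unconstrained; take y4 = True.
So y1=1, y2=0, y3=1, y4=1, y5=1, y6=1, y7=1, y8=0, y9=0, y10=0 is a satisfying assignment.

SATISFIABLE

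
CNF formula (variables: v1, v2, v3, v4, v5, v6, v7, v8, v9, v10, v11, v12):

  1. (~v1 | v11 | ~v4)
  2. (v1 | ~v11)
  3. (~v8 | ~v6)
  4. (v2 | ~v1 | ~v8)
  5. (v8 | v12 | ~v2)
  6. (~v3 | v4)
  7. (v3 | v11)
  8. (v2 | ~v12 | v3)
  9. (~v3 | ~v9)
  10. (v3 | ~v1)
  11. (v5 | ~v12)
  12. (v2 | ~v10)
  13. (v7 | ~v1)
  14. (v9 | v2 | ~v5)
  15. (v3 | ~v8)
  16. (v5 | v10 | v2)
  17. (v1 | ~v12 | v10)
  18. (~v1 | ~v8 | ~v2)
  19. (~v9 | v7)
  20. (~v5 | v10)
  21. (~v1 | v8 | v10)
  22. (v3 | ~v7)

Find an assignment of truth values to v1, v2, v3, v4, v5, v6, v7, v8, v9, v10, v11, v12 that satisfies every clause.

v1=True, v2=True, v3=True, v4=True, v5=True, v6=True, v7=True, v8=False, v9=False, v10=True, v11=True, v12=True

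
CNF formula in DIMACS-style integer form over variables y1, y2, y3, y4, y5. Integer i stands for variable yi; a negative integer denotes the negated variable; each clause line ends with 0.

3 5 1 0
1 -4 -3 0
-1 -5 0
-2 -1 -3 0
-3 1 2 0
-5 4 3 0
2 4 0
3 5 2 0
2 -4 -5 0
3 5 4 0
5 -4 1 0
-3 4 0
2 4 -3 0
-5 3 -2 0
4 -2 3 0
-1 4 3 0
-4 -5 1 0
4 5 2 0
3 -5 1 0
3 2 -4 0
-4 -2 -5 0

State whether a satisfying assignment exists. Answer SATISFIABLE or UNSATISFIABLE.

Try y1 = True.
  then y5 is forced to False.
Try y2 = True.
  then y3 is forced to False.
  then y4 is forced to True.
So y1 = 1, y2 = 1, y3 = 0, y4 = 1, y5 = 0 is a satisfying assignment.

SATISFIABLE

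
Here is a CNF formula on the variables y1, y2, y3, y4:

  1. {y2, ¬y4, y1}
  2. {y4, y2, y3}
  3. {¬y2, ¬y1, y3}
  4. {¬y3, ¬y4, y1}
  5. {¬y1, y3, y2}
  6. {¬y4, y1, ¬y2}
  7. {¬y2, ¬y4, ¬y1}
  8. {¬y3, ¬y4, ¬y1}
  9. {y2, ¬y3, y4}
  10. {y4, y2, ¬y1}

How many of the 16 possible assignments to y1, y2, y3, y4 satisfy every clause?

3

Satisfying assignments:
  y1=F y2=T y3=F y4=F
  y1=F y2=T y3=T y4=F
  y1=T y2=T y3=T y4=F
That's 3 in total.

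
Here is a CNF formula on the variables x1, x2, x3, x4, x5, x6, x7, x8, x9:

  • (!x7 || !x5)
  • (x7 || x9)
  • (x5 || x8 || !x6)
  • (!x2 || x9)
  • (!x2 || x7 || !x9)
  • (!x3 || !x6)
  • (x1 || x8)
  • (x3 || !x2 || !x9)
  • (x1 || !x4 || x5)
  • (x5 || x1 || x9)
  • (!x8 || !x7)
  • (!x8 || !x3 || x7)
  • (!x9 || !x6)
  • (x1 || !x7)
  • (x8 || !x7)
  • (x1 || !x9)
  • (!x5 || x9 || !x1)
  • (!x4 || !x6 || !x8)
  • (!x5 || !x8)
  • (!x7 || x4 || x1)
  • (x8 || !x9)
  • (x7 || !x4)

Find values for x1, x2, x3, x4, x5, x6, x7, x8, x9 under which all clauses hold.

x1=1  x2=0  x3=0  x4=0  x5=0  x6=0  x7=0  x8=1  x9=1

Pure literal: x2 appears only negated; assign x2 = False.
Pure literal: x6 appears only negated; assign x6 = False.
Branch on x1: take x1 = True.
For the remaining variables, x3 = False, x4 = False, x5 = False, x7 = False, x8 = True, x9 = True works.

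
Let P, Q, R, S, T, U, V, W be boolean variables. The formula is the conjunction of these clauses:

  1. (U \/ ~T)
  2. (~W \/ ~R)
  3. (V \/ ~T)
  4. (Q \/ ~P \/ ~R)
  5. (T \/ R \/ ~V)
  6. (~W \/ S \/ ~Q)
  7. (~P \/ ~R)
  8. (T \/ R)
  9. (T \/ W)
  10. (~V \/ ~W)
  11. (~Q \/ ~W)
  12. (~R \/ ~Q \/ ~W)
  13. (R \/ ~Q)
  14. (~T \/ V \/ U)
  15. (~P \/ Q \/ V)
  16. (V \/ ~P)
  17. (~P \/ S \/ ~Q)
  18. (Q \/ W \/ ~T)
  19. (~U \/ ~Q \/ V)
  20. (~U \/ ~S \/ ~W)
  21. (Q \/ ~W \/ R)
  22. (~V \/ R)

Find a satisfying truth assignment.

P=0, Q=1, R=1, S=1, T=1, U=1, V=1, W=0

Check each clause:
  1. (~T \/ U) — U is true.
  2. (~W \/ ~R) — ~W is true.
  3. (~T \/ V) — V is true.
  4. (Q \/ ~P \/ ~R) — Q is true.
  5. (R \/ ~V \/ T) — R is true.
  6. (~W \/ ~Q \/ S) — ~W is true.
  7. (~P \/ ~R) — ~P is true.
  8. (T \/ R) — R is true.
  9. (T \/ W) — T is true.
  10. (~V \/ ~W) — ~W is true.
  11. (~W \/ ~Q) — ~W is true.
  12. (~W \/ ~Q \/ ~R) — ~W is true.
  13. (R \/ ~Q) — R is true.
  14. (V \/ ~T \/ U) — U is true.
  15. (Q \/ ~P \/ V) — Q is true.
  16. (V \/ ~P) — ~P is true.
  17. (~P \/ ~Q \/ S) — S is true.
  18. (W \/ ~T \/ Q) — Q is true.
  19. (~U \/ ~Q \/ V) — V is true.
  20. (~S \/ ~U \/ ~W) — ~W is true.
  21. (Q \/ ~W \/ R) — ~W is true.
  22. (~V \/ R) — R is true.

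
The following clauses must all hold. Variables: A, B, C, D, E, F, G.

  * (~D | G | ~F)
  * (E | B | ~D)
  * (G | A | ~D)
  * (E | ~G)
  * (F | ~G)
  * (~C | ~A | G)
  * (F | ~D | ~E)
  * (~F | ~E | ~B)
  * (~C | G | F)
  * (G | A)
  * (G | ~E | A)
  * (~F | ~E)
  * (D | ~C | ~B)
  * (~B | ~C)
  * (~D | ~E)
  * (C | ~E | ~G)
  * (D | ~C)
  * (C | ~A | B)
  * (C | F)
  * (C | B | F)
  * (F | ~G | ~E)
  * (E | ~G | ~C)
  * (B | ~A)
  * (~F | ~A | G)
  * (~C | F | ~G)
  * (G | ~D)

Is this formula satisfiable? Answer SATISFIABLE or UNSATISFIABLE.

G = True:
  propagation gives E=True, F=True; an empty clause results — contradiction.
G = False:
  propagation gives A=True, C=False, B=True, F=True; an empty clause results — contradiction.
Every branch closes, so no satisfying assignment exists.

UNSATISFIABLE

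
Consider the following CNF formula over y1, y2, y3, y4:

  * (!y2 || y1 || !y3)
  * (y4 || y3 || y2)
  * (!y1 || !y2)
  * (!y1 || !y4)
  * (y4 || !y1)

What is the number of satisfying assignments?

5

Satisfying assignments:
  y1=0 y2=0 y3=0 y4=1
  y1=0 y2=0 y3=1 y4=0
  y1=0 y2=0 y3=1 y4=1
  y1=0 y2=1 y3=0 y4=0
  y1=0 y2=1 y3=0 y4=1
Count: 5.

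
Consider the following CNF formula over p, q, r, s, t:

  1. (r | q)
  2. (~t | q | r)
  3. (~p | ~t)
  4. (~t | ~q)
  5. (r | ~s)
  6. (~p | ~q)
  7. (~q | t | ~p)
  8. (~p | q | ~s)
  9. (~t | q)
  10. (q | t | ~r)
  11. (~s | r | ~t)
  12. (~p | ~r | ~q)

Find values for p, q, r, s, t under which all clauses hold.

p=F, q=T, r=T, s=T, t=F

Pure literal: p appears only negated; assign p = False.
Branch on q: take q = True.
  then t is forced to False.
The remaining clauses are satisfied by r = True, s = True.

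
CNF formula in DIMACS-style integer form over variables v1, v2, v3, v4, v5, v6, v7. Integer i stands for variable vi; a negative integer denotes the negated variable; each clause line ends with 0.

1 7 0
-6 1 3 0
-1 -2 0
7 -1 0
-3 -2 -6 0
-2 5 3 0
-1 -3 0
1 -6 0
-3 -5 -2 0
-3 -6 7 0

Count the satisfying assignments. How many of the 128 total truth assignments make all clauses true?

20

Split on v1, then v3.
  v1=T, v3=T: a clause becomes empty — 0.
  v1=T, v3=F: forces v2=F; v7=T; v4, v5, v6 free → 2^3 = 8.
  v1=F, v3=T: v4 free; 3 ways for (v2,v5,v6,v7) × 2^1 = 6.
  v1=F, v3=F: v4 free; 3 ways for (v2,v5,v6,v7) × 2^1 = 6.
Total: 0 + 8 + 6 + 6 = 20.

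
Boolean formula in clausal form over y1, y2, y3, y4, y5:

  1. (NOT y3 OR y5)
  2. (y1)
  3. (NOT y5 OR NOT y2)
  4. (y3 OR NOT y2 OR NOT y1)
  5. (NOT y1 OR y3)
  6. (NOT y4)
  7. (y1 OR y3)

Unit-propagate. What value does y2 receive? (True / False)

False

(y1) is a unit clause: y1 = True.
(NOT y1 OR y3) with y1 = True leaves only y3, so y3 = True.
In (NOT y3 OR y5), NOT y3 is now false; y5 must hold, so y5 = True.
In (NOT y2 OR NOT y5), NOT y5 is now false; NOT y2 must hold, so y2 = False.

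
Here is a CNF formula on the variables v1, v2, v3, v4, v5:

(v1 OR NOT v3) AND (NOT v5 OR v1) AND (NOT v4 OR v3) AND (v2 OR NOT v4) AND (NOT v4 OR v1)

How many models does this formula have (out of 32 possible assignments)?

12

Split on v1, then v4.
  v1=T, v4=T: remaining (v2,v3,v5) ∈ {(T,T,F); (T,T,T)} — 2.
  v1=T, v4=F: v2, v3, v5 free → 2^3 = 8.
  v1=F, v4=T: a clause becomes empty — 0.
  v1=F, v4=F: remaining (v2,v3,v5) ∈ {(F,F,F); (T,F,F)} — 2.
Total: 2 + 8 + 0 + 2 = 12.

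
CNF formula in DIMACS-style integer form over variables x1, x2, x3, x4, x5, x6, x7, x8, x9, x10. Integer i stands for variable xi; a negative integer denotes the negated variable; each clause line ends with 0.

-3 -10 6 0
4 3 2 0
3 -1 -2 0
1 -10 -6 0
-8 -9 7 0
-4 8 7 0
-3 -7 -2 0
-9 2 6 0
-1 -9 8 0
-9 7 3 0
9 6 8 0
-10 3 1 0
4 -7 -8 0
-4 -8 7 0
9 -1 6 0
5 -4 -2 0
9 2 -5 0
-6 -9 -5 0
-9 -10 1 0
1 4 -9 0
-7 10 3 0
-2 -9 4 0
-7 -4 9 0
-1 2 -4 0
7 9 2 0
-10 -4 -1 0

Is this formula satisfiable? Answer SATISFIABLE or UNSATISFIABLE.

SATISFIABLE

Branch on x1: take x1 = False.
Try x2 = True.
For the remaining variables, x3 = True, x4 = False, x5 = False, x6 = True, x7 = False, x8 = True, x9 = False, x10 = False works.
So x1=False, x2=True, x3=True, x4=False, x5=False, x6=True, x7=False, x8=True, x9=False, x10=False is a satisfying assignment.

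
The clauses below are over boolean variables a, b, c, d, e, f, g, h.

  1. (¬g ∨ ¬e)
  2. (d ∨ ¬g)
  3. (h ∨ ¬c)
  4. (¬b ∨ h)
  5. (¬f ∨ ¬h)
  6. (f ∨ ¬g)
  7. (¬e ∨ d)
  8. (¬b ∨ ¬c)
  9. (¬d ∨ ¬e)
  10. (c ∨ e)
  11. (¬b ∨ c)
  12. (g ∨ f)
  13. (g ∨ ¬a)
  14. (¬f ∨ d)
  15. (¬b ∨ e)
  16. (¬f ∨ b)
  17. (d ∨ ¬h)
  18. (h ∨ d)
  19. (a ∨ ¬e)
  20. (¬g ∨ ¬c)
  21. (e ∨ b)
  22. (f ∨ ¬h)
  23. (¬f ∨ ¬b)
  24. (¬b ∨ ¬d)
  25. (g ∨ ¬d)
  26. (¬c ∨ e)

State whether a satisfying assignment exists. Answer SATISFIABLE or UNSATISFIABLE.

UNSATISFIABLE

b = True:
  propagation gives h=True, f=False; an empty clause results — contradiction.
b = False:
  propagation gives f=False, g=False; an empty clause results — contradiction.
Every branch closes, so no satisfying assignment exists.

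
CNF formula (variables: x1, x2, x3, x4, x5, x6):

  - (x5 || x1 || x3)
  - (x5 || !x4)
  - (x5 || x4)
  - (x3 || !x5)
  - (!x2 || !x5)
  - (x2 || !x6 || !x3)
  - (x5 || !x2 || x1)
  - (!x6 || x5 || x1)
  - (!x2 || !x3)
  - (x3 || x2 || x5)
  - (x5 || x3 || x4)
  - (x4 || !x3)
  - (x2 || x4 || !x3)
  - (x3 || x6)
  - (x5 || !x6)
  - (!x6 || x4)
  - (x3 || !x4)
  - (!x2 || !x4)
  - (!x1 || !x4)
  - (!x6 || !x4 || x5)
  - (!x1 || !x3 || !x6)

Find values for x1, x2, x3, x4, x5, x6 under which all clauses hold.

x1 = 0, x2 = 0, x3 = 1, x4 = 1, x5 = 1, x6 = 0

Branch on x1: take x1 = False.
Try x2 = False.
Branch on x3: take x3 = True.
  then x6 is forced to False.
  then x4 is forced to True.
  then x5 is forced to True.
Check each clause:
  1. (x5 || x3 || x1) — x3 is true.
  2. (!x4 || x5) — x5 is true.
  3. (x4 || x5) — x4 is true.
  4. (x3 || !x5) — x3 is true.
  5. (!x2 || !x5) — !x2 is true.
  6. (x2 || !x6 || !x3) — !x6 is true.
  7. (x5 || x1 || !x2) — x5 is true.
  8. (x1 || x5 || !x6) — !x6 is true.
  9. (!x2 || !x3) — !x2 is true.
  10. (x2 || x3 || x5) — x3 is true.
  11. (x4 || x3 || x5) — x3 is true.
  12. (!x3 || x4) — x4 is true.
  13. (x2 || !x3 || x4) — x4 is true.
  14. (x6 || x3) — x3 is true.
  15. (!x6 || x5) — !x6 is true.
  16. (x4 || !x6) — !x6 is true.
  17. (x3 || !x4) — x3 is true.
  18. (!x2 || !x4) — !x2 is true.
  19. (!x1 || !x4) — !x1 is true.
  20. (x5 || !x4 || !x6) — !x6 is true.
  21. (!x3 || !x1 || !x6) — !x6 is true.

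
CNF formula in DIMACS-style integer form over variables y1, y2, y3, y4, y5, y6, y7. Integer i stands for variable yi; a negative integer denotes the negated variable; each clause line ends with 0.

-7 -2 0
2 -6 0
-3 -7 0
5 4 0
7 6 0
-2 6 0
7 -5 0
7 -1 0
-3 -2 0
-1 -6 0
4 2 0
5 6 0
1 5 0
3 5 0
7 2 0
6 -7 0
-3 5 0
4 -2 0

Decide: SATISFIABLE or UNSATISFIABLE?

y2 = True:
  propagation gives y7=False, y6=True, y5=False, y4=True; an empty clause results — contradiction.
y2 = False:
  propagation gives y6=False, y7=True; an empty clause results — contradiction.
Every branch closes, so no satisfying assignment exists.

UNSATISFIABLE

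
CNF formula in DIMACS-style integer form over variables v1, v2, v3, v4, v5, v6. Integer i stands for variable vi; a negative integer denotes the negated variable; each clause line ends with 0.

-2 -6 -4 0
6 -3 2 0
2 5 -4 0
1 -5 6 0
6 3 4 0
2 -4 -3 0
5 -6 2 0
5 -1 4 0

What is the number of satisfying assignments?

21

Case analysis on v2 and v4:
  v2=1, v4=1: v3 free; 3 ways for (v1,v5,v6) × 2^1 = 6.
  v2=1, v4=0: 8 of the 16 assignments to (v1,v3,v5,v6) work.
  v2=0, v4=1: remaining (v1,v3,v5,v6) ∈ {(0,0,1,1); (1,0,1,0); (1,0,1,1)} — 3.
  v2=0, v4=0: remaining (v1,v3,v5,v6) ∈ {(0,0,1,1); (0,1,1,1); (1,0,1,1); (1,1,1,1)} — 4.
Total: 6 + 8 + 3 + 4 = 21.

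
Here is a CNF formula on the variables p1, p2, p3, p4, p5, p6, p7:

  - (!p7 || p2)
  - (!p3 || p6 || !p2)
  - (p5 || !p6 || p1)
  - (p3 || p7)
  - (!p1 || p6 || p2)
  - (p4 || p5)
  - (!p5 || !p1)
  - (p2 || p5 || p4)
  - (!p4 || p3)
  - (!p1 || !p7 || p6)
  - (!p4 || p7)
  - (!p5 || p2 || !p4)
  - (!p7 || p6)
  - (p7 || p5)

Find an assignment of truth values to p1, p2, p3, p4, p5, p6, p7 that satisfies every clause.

p1 = F  p2 = F  p3 = T  p4 = F  p5 = T  p6 = F  p7 = F

Try p1 = False.
For the remaining variables, p2 = False, p3 = True, p4 = False, p5 = True, p6 = False, p7 = False works.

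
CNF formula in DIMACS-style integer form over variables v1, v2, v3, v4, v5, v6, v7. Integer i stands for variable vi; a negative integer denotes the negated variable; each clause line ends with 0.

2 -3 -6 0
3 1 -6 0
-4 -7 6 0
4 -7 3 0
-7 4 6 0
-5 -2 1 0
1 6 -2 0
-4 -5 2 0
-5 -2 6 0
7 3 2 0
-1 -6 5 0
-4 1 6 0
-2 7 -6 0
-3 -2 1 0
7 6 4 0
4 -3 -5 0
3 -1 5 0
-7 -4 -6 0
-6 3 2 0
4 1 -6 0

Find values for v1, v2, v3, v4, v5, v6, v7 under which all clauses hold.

v1 = True, v2 = False, v3 = True, v4 = True, v5 = False, v6 = False, v7 = False

Set v1 = True and propagate.
Set v2 = False and propagate.
Branch on v3: take v3 = True.
  then v6 is forced to False.
For the remaining variables, v4 = True, v5 = False, v7 = False works.
Every clause has at least one true literal under this assignment.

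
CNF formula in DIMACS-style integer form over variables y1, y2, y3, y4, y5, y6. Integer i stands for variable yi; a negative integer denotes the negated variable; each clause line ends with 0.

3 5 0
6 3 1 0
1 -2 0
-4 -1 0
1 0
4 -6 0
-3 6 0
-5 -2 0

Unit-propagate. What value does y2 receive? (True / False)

False

Unit clause (y1) sets y1 = True.
In (~y1 \/ ~y4), ~y1 is now false; ~y4 must hold, so y4 = False.
From (~y6 \/ y4) and y4 = False: y6 = False.
In (y6 \/ ~y3), y6 is now false; ~y3 must hold, so y3 = False.
(y5 \/ y3) with y3 = False leaves only y5, so y5 = True.
(~y2 \/ ~y5): since y5 = True, the clause reduces to (~y2). y2 = False.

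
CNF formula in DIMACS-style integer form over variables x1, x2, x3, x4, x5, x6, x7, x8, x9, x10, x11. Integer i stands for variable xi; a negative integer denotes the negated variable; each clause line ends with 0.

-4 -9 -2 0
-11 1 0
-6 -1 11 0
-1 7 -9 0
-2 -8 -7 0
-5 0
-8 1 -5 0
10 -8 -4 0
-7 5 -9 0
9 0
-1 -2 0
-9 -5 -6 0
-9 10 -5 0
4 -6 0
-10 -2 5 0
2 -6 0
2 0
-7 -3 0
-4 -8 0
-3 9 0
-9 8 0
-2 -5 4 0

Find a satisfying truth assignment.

x1 = False, x2 = True, x3 = False, x4 = False, x5 = False, x6 = False, x7 = False, x8 = True, x9 = True, x10 = False, x11 = False

Check each clause:
  1. (~x2 | ~x9 | ~x4) — ~x4 is true.
  2. (~x11 | x1) — ~x11 is true.
  3. (x11 | ~x1 | ~x6) — ~x6 is true.
  4. (~x9 | ~x1 | x7) — ~x1 is true.
  5. (~x2 | ~x7 | ~x8) — ~x7 is true.
  6. (~x5) — ~x5 is true.
  7. (x1 | ~x8 | ~x5) — ~x5 is true.
  8. (~x8 | x10 | ~x4) — ~x4 is true.
  9. (~x9 | x5 | ~x7) — ~x7 is true.
  10. (x9) — x9 is true.
  11. (~x2 | ~x1) — ~x1 is true.
  12. (~x6 | ~x5 | ~x9) — ~x6 is true.
  13. (~x9 | x10 | ~x5) — ~x5 is true.
  14. (~x6 | x4) — ~x6 is true.
  15. (x5 | ~x2 | ~x10) — ~x10 is true.
  16. (x2 | ~x6) — x2 is true.
  17. (x2) — x2 is true.
  18. (~x3 | ~x7) — ~x7 is true.
  19. (~x4 | ~x8) — ~x4 is true.
  20. (~x3 | x9) — x9 is true.
  21. (x8 | ~x9) — x8 is true.
  22. (~x5 | x4 | ~x2) — ~x5 is true.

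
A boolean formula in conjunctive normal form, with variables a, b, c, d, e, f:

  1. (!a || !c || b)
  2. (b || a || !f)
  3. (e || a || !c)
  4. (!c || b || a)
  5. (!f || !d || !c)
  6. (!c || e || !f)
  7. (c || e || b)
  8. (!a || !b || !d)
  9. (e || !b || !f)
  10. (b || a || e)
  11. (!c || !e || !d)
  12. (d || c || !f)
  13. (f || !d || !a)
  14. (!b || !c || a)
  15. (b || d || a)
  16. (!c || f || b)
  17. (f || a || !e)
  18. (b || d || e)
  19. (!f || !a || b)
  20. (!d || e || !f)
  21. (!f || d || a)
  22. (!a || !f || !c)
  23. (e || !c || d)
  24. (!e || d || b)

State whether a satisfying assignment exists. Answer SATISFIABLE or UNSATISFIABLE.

SATISFIABLE

Set a = True and propagate.
Branch on b: take b = True.
  then d is forced to False.
The remaining clauses are satisfied by c = False, e = True, f = False.
Every clause has at least one true literal under this assignment.
So a=True  b=True  c=False  d=False  e=True  f=False is a satisfying assignment.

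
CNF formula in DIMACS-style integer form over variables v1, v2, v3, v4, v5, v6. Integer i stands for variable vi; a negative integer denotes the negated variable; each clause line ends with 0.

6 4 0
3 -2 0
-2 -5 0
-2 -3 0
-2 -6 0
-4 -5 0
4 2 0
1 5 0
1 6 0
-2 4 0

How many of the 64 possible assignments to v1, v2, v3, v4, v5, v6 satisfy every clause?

4

Satisfying assignments:
  v1=1 v2=0 v3=0 v4=1 v5=0 v6=0
  v1=1 v2=0 v3=0 v4=1 v5=0 v6=1
  v1=1 v2=0 v3=1 v4=1 v5=0 v6=0
  v1=1 v2=0 v3=1 v4=1 v5=0 v6=1
That's 4 in total.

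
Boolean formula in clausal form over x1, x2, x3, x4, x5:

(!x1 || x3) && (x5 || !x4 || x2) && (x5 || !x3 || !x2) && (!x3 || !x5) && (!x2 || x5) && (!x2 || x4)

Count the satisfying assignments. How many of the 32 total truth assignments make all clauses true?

6

Satisfying assignments:
  x1=0 x2=0 x3=0 x4=0 x5=0
  x1=0 x2=0 x3=0 x4=0 x5=1
  x1=0 x2=0 x3=0 x4=1 x5=1
  x1=0 x2=0 x3=1 x4=0 x5=0
  x1=0 x2=1 x3=0 x4=1 x5=1
  x1=1 x2=0 x3=1 x4=0 x5=0
That's 6 in total.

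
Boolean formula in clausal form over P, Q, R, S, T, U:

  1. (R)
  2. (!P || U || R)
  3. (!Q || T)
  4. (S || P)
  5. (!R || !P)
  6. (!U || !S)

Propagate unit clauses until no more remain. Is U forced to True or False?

False

(R) stands alone — R = True.
(!P || !R): since R = True, the clause reduces to (!P). P = False.
In (P || S), P is now false; S must hold, so S = True.
From (!S || !U) and S = True: U = False.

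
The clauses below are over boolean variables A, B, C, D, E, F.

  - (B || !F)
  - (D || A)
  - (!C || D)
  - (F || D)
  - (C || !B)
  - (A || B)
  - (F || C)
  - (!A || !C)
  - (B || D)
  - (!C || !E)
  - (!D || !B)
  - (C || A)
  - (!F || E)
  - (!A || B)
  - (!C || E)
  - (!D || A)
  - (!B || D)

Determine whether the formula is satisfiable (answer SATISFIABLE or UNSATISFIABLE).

UNSATISFIABLE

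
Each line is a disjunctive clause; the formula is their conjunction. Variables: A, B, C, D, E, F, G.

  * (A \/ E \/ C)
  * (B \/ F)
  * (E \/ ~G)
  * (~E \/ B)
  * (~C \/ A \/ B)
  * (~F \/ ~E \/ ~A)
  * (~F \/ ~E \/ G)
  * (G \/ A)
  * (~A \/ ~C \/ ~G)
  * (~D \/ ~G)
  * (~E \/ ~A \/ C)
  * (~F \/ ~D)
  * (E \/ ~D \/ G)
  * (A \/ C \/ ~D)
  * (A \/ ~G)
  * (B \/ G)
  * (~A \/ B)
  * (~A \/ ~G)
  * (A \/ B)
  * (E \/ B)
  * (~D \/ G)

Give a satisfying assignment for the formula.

Pure literal: B appears only positively; assign B = True.
D occurs only negated in the remaining clauses — set D = False.
Branch on A: take A = True.
  then G is forced to False.
For the remaining variables, C = True, E = True, F = False works.
Check each clause:
  1. (C \/ A \/ E) — A is true.
  2. (F \/ B) — B is true.
  3. (~G \/ E) — ~G is true.
  4. (~E \/ B) — B is true.
  5. (~C \/ A \/ B) — A is true.
  6. (~A \/ ~F \/ ~E) — ~F is true.
  7. (G \/ ~F \/ ~E) — ~F is true.
  8. (A \/ G) — A is true.
  9. (~A \/ ~G \/ ~C) — ~G is true.
  10. (~D \/ ~G) — ~G is true.
  11. (C \/ ~E \/ ~A) — C is true.
  12. (~D \/ ~F) — ~F is true.
  13. (E \/ ~D \/ G) — ~D is true.
  14. (C \/ ~D \/ A) — A is true.
  15. (A \/ ~G) — A is true.
  16. (G \/ B) — B is true.
  17. (~A \/ B) — B is true.
  18. (~G \/ ~A) — ~G is true.
  19. (B \/ A) — A is true.
  20. (B \/ E) — B is true.
  21. (~D \/ G) — ~D is true.

A=1  B=1  C=1  D=0  E=1  F=0  G=0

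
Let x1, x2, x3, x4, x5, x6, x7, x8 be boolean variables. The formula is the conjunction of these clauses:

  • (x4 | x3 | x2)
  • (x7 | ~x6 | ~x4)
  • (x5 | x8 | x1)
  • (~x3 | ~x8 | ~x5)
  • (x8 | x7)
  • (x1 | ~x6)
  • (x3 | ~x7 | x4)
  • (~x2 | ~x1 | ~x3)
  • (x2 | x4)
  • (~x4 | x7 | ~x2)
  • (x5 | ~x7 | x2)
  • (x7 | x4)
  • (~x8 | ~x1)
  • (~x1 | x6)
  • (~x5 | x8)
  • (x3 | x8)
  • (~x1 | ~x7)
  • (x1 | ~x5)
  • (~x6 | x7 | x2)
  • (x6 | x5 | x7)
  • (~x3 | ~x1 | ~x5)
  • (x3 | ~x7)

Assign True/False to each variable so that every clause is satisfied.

Try x1 = False.
  then x6 is forced to False.
  then x5 is forced to False.
  then x8 is forced to True.
  then x7 is forced to True.
  then x2 is forced to True.
  then x3 is forced to True.
x4 is now unconstrained; take x4 = True.

x1 = F  x2 = T  x3 = T  x4 = T  x5 = F  x6 = F  x7 = T  x8 = T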